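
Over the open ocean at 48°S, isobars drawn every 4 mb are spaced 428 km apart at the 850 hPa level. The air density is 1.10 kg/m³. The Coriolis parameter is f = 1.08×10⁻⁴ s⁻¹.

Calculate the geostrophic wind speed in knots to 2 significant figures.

Pressure gradient: |∂P/∂n| = 400 Pa / 428000 m = 9.35×10⁻⁴ Pa/m
Geostrophic balance (pressure-gradient force = Coriolis force):
V_g = (1/(fρ)) |∂P/∂n| = 9.35×10⁻⁴ / (1.08×10⁻⁴ × 1.10) = 7.87 m/s
Converting: 7.87 m/s × 1.944 = 15 knots

15 knots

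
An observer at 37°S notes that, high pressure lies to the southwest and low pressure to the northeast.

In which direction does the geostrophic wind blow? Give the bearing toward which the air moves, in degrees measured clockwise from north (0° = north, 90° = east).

The pressure-gradient force points toward the northeast (bearing 045°).
Geostrophic balance: in the Southern Hemisphere the Coriolis force deflects motion to the left, so the geostrophic wind blows 90° to the left of the pressure-gradient force (low pressure on the right).
Rotating 045° by 90° counterclockwise gives 315° — the wind blows toward the northwest.

315°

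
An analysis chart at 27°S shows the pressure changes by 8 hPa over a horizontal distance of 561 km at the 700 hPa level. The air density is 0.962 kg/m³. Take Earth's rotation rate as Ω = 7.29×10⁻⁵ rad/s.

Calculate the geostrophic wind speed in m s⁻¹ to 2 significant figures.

Coriolis parameter at 27°S:
f = 2Ω sin φ = 2 × 7.29×10⁻⁵ × sin 27° = 6.62×10⁻⁵ s⁻¹
Pressure gradient: |∂P/∂n| = 800 Pa / 561000 m = 1.43×10⁻³ Pa/m
Geostrophic balance (pressure-gradient force = Coriolis force):
V_g = (1/(fρ)) |∂P/∂n| = 1.43×10⁻³ / (6.62×10⁻⁵ × 0.962) = 22.4 m/s

22 m s⁻¹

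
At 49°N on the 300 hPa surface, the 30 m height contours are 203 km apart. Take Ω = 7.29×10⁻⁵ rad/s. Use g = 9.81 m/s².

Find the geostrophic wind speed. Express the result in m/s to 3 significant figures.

Coriolis parameter at 49°N:
f = 2Ω sin φ = 2 × 7.29×10⁻⁵ × sin 49° = 1.10×10⁻⁴ s⁻¹
Height gradient: |∂Z/∂n| = 30 m / 203000 m = 1.48×10⁻⁴
On a pressure surface, geostrophic balance gives V_g = (g/f)|∂Z/∂n|:
V_g = 9.81 × 1.48×10⁻⁴ / 1.10×10⁻⁴ = 13.2 m/s

13.2 m/s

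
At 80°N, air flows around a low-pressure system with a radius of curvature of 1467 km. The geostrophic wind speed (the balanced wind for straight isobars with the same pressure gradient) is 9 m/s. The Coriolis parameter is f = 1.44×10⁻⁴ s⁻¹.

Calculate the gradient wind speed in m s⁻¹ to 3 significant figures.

Around a low, centrifugal force acts outward with Coriolis, so pressure-gradient force balances both:
(1/ρ)|∂P/∂n| = fV + V²/R  →  V² + fR·V − fR·V_g = 0
With fR = 1.44×10⁻⁴ × 1467×10³ m = 211 m/s:
V = [−fR + √((fR)² + 4 fR V_g)]/2 = [−211 + √(211² + 4×211×9)]/2 = 8.65 m/s
Subgeostrophic (V < V_g = 9 m/s), as expected around a low.

8.65 m s⁻¹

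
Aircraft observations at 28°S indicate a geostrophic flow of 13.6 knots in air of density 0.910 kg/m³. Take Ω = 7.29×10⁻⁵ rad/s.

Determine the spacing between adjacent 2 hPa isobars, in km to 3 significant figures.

Coriolis parameter at 28°S:
f = 2Ω sin φ = 2 × 7.29×10⁻⁵ × sin 28° = 6.84×10⁻⁵ s⁻¹
Wind speed in SI: 13.6 knots = 7.00 m/s
Geostrophic balance rearranged: |∂P/∂n| = f ρ V_g
|∂P/∂n| = 6.84×10⁻⁵ × 0.910 × 7.00 = 4.36×10⁻⁴ Pa/m
Isobar spacing: Δn = ΔP/|∂P/∂n| = 200 Pa / 4.36×10⁻⁴ Pa/m = 458928 m ≈ 459 km

459 km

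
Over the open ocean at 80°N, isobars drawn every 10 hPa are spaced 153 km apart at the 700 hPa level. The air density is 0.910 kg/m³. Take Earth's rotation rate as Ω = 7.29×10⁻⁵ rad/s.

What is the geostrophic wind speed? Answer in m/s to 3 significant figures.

Coriolis parameter at 80°N:
f = 2Ω sin φ = 2 × 7.29×10⁻⁵ × sin 80° = 1.44×10⁻⁴ s⁻¹
Pressure gradient: |∂P/∂n| = 1000 Pa / 153000 m = 6.54×10⁻³ Pa/m
Geostrophic balance (pressure-gradient force = Coriolis force):
V_g = (1/(fρ)) |∂P/∂n| = 6.54×10⁻³ / (1.44×10⁻⁴ × 0.910) = 50.0 m/s

50.0 m/s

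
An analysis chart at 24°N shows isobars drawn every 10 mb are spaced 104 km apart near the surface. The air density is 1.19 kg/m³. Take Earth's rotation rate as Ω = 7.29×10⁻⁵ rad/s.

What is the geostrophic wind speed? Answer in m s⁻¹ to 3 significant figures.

Coriolis parameter at 24°N:
f = 2Ω sin φ = 2 × 7.29×10⁻⁵ × sin 24° = 5.93×10⁻⁵ s⁻¹
Pressure gradient: |∂P/∂n| = 1000 Pa / 104000 m = 9.62×10⁻³ Pa/m
Geostrophic balance (pressure-gradient force = Coriolis force):
V_g = (1/(fρ)) |∂P/∂n| = 9.62×10⁻³ / (5.93×10⁻⁵ × 1.19) = 136 m/s

136 m s⁻¹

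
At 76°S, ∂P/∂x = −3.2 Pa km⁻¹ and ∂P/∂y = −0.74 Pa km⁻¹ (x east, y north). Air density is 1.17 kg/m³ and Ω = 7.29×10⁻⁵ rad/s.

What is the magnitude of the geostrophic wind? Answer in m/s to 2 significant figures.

Coriolis parameter at 76°S:
f = 2Ω sin φ = 2 × 7.29×10⁻⁵ × sin 76° = 1.41×10⁻⁴ s⁻¹
In the Southern Hemisphere f is negative: f = −1.41×10⁻⁴ s⁻¹.
Component geostrophic relations (x east, y north):
u_g = −(1/(fρ)) ∂P/∂y,  v_g = (1/(fρ)) ∂P/∂x
u_g = −(−0.74×10⁻³)/(−1.41×10⁻⁴ × 1.17) = −4.47 m/s;  v_g = (−3.2×10⁻³)/(−1.41×10⁻⁴ × 1.17) = 19.3 m/s
|V_g| = √(u_g² + v_g²) = 19.8 m/s

20 m/s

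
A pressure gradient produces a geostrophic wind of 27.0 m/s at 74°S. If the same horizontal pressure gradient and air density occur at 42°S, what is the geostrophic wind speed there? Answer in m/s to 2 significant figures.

With the same pressure gradient and density, V_g ∝ 1/f ∝ 1/sin φ.
V₂ = V₁ · sin φ₁ / sin φ₂ = 27.0 × sin 74° / sin 42°
V₂ = 27.0 × 0.9613/0.6691 = 39 m/s

39 m/s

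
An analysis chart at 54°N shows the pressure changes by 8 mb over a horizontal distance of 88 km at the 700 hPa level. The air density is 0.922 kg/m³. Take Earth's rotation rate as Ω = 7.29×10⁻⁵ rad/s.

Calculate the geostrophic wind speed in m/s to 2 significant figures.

84 m/s

Coriolis parameter at 54°N:
f = 2Ω sin φ = 2 × 7.29×10⁻⁵ × sin 54° = 1.18×10⁻⁴ s⁻¹
Pressure gradient: |∂P/∂n| = 800 Pa / 88000 m = 9.09×10⁻³ Pa/m
Geostrophic balance (pressure-gradient force = Coriolis force):
V_g = (1/(fρ)) |∂P/∂n| = 9.09×10⁻³ / (1.18×10⁻⁴ × 0.922) = 83.6 m/s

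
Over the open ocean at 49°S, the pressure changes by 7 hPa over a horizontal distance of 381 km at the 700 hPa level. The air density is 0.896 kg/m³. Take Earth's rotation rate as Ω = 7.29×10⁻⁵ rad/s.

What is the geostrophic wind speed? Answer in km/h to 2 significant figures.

Coriolis parameter at 49°S:
f = 2Ω sin φ = 2 × 7.29×10⁻⁵ × sin 49° = 1.10×10⁻⁴ s⁻¹
Pressure gradient: |∂P/∂n| = 700 Pa / 381000 m = 1.84×10⁻³ Pa/m
Geostrophic balance (pressure-gradient force = Coriolis force):
V_g = (1/(fρ)) |∂P/∂n| = 1.84×10⁻³ / (1.10×10⁻⁴ × 0.896) = 18.6 m/s
Converting: 18.6 m/s × 3.6 = 67 km/h

67 km/h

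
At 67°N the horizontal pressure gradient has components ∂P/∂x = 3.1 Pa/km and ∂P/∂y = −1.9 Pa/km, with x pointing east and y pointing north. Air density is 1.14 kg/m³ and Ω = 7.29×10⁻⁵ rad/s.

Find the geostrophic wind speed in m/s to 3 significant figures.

Coriolis parameter at 67°N:
f = 2Ω sin φ = 2 × 7.29×10⁻⁵ × sin 67° = 1.34×10⁻⁴ s⁻¹
Component geostrophic relations (x east, y north):
u_g = −(1/(fρ)) ∂P/∂y,  v_g = (1/(fρ)) ∂P/∂x
u_g = −(−1.9×10⁻³)/(1.34×10⁻⁴ × 1.14) = 12.4 m/s;  v_g = (3.1×10⁻³)/(1.34×10⁻⁴ × 1.14) = 20.3 m/s
|V_g| = √(u_g² + v_g²) = 23.8 m/s

23.8 m/s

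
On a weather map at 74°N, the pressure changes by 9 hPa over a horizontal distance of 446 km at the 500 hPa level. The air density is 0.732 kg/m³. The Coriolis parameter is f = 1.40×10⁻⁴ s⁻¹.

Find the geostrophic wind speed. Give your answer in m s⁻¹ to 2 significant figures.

20 m s⁻¹

Pressure gradient: |∂P/∂n| = 900 Pa / 446000 m = 2.02×10⁻³ Pa/m
Geostrophic balance (pressure-gradient force = Coriolis force):
V_g = (1/(fρ)) |∂P/∂n| = 2.02×10⁻³ / (1.40×10⁻⁴ × 0.732) = 19.7 m/s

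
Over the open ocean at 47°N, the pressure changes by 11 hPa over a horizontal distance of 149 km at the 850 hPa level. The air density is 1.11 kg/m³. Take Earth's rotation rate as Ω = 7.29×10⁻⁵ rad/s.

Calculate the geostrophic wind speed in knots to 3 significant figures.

121 knots

Coriolis parameter at 47°N:
f = 2Ω sin φ = 2 × 7.29×10⁻⁵ × sin 47° = 1.07×10⁻⁴ s⁻¹
Pressure gradient: |∂P/∂n| = 1100 Pa / 149000 m = 7.38×10⁻³ Pa/m
Geostrophic balance (pressure-gradient force = Coriolis force):
V_g = (1/(fρ)) |∂P/∂n| = 7.38×10⁻³ / (1.07×10⁻⁴ × 1.11) = 62.4 m/s
Converting: 62.4 m/s × 1.944 = 121 knots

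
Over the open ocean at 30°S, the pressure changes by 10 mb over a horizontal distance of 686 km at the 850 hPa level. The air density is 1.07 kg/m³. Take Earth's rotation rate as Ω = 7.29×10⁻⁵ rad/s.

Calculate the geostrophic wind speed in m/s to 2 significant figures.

19 m/s

Coriolis parameter at 30°S:
f = 2Ω sin φ = 2 × 7.29×10⁻⁵ × sin 30° = 7.29×10⁻⁵ s⁻¹
Pressure gradient: |∂P/∂n| = 1000 Pa / 686000 m = 1.46×10⁻³ Pa/m
Geostrophic balance (pressure-gradient force = Coriolis force):
V_g = (1/(fρ)) |∂P/∂n| = 1.46×10⁻³ / (7.29×10⁻⁵ × 1.07) = 18.7 m/s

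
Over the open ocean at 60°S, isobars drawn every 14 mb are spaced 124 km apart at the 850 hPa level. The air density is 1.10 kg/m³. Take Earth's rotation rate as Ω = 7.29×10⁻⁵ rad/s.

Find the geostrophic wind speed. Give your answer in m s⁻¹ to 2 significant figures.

Coriolis parameter at 60°S:
f = 2Ω sin φ = 2 × 7.29×10⁻⁵ × sin 60° = 1.26×10⁻⁴ s⁻¹
Pressure gradient: |∂P/∂n| = 1400 Pa / 124000 m = 1.13×10⁻² Pa/m
Geostrophic balance (pressure-gradient force = Coriolis force):
V_g = (1/(fρ)) |∂P/∂n| = 1.13×10⁻² / (1.26×10⁻⁴ × 1.10) = 81.3 m/s

81 m s⁻¹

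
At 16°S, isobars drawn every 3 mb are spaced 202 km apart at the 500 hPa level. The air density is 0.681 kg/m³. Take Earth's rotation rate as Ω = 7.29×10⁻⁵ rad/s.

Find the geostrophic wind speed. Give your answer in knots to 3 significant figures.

Coriolis parameter at 16°S:
f = 2Ω sin φ = 2 × 7.29×10⁻⁵ × sin 16° = 4.02×10⁻⁵ s⁻¹
Pressure gradient: |∂P/∂n| = 300 Pa / 202000 m = 1.49×10⁻³ Pa/m
Geostrophic balance (pressure-gradient force = Coriolis force):
V_g = (1/(fρ)) |∂P/∂n| = 1.49×10⁻³ / (4.02×10⁻⁵ × 0.681) = 54.3 m/s
Converting: 54.3 m/s × 1.944 = 105 knots

105 knots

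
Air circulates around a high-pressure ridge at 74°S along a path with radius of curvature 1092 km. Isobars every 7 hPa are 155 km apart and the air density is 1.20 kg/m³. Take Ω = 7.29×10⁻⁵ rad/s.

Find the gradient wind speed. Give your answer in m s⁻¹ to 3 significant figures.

Coriolis parameter at 74°S:
f = 2Ω sin φ = 2 × 7.29×10⁻⁵ × sin 74° = 1.40×10⁻⁴ s⁻¹
Pressure gradient: |∂P/∂n| = 700 Pa / 155000 m = 4.52×10⁻³ Pa/m
Geostrophic speed: V_g = |∂P/∂n|/(fρ) = 4.52×10⁻³/(1.40×10⁻⁴ × 1.20) = 26.9 m/s
Around a high, pressure-gradient force acts outward with centrifugal, so Coriolis balances both:
fV = (1/ρ)|∂P/∂n| + V²/R  →  V² − fR·V + fR·V_g = 0
With fR = 1.40×10⁻⁴ × 1092×10³ m = 153 m/s:
V = [fR − √((fR)² − 4 fR V_g)]/2 = [153 − √(153² − 4×153×26.9)]/2 = 34.7 m/s
Supergeostrophic (V > V_g = 26.9 m/s), as expected around a high.

34.7 m s⁻¹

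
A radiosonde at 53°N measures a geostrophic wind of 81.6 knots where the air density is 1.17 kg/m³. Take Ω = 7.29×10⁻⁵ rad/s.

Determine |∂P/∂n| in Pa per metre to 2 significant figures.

5.7×10⁻³ Pa/m

Coriolis parameter at 53°N:
f = 2Ω sin φ = 2 × 7.29×10⁻⁵ × sin 53° = 1.16×10⁻⁴ s⁻¹
Wind speed in SI: 81.6 knots = 42.0 m/s
Geostrophic balance rearranged: |∂P/∂n| = f ρ V_g
|∂P/∂n| = 1.16×10⁻⁴ × 1.17 × 42.0 = 5.72×10⁻³ Pa/m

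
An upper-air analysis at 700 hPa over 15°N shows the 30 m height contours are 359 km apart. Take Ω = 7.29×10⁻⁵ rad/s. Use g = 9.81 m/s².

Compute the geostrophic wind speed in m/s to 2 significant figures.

22 m/s

Coriolis parameter at 15°N:
f = 2Ω sin φ = 2 × 7.29×10⁻⁵ × sin 15° = 3.77×10⁻⁵ s⁻¹
Height gradient: |∂Z/∂n| = 30 m / 359000 m = 8.36×10⁻⁵
On a pressure surface, geostrophic balance gives V_g = (g/f)|∂Z/∂n|:
V_g = 9.81 × 8.36×10⁻⁵ / 3.77×10⁻⁵ = 21.7 m/s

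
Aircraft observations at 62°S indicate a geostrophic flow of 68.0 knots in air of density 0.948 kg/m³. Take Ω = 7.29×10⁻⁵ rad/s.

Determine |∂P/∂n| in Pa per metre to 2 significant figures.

4.3×10⁻³ Pa/m

Coriolis parameter at 62°S:
f = 2Ω sin φ = 2 × 7.29×10⁻⁵ × sin 62° = 1.29×10⁻⁴ s⁻¹
Wind speed in SI: 68.0 knots = 35.0 m/s
Geostrophic balance rearranged: |∂P/∂n| = f ρ V_g
|∂P/∂n| = 1.29×10⁻⁴ × 0.948 × 35.0 = 4.27×10⁻³ Pa/m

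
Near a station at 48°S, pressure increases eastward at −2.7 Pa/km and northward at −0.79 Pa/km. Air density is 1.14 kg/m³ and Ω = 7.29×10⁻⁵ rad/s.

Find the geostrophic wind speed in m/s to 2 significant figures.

Coriolis parameter at 48°S:
f = 2Ω sin φ = 2 × 7.29×10⁻⁵ × sin 48° = 1.08×10⁻⁴ s⁻¹
In the Southern Hemisphere f is negative: f = −1.08×10⁻⁴ s⁻¹.
Component geostrophic relations (x east, y north):
u_g = −(1/(fρ)) ∂P/∂y,  v_g = (1/(fρ)) ∂P/∂x
u_g = −(−0.79×10⁻³)/(−1.08×10⁻⁴ × 1.14) = −6.40 m/s;  v_g = (−2.7×10⁻³)/(−1.08×10⁻⁴ × 1.14) = 21.9 m/s
|V_g| = √(u_g² + v_g²) = 22.8 m/s

23 m/s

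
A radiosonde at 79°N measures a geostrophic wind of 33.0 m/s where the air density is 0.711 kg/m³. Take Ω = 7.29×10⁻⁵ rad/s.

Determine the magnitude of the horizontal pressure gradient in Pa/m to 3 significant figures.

3.36×10⁻³ Pa/m

Coriolis parameter at 79°N:
f = 2Ω sin φ = 2 × 7.29×10⁻⁵ × sin 79° = 1.43×10⁻⁴ s⁻¹
Geostrophic balance rearranged: |∂P/∂n| = f ρ V_g
|∂P/∂n| = 1.43×10⁻⁴ × 0.711 × 33.0 = 3.36×10⁻³ Pa/m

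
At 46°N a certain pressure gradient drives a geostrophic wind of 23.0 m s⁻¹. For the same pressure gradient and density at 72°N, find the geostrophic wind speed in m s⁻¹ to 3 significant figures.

17.4 m s⁻¹

With the same pressure gradient and density, V_g ∝ 1/f ∝ 1/sin φ.
V₂ = V₁ · sin φ₁ / sin φ₂ = 23.0 × sin 46° / sin 72°
V₂ = 23.0 × 0.7193/0.9511 = 17.4 m s⁻¹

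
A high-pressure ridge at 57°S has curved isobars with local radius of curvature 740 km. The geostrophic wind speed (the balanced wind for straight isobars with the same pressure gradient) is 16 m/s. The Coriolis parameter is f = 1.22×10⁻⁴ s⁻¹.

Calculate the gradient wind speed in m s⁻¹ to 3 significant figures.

Around a high, pressure-gradient force acts outward with centrifugal, so Coriolis balances both:
fV = (1/ρ)|∂P/∂n| + V²/R  →  V² − fR·V + fR·V_g = 0
With fR = 1.22×10⁻⁴ × 740×10³ m = 90.3 m/s:
V = [fR − √((fR)² − 4 fR V_g)]/2 = [90.3 − √(90.3² − 4×90.3×16)]/2 = 20.8 m/s
Supergeostrophic (V > V_g = 16 m/s), as expected around a high.

20.8 m s⁻¹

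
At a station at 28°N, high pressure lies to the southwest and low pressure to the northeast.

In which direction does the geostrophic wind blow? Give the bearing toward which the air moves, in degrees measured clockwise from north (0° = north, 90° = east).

135°

The pressure-gradient force points toward the northeast (bearing 045°).
Geostrophic balance: in the Northern Hemisphere the Coriolis force deflects motion to the right, so the geostrophic wind blows 90° to the right of the pressure-gradient force (low pressure on the left).
Rotating 045° by 90° clockwise gives 135° — the wind blows toward the southeast.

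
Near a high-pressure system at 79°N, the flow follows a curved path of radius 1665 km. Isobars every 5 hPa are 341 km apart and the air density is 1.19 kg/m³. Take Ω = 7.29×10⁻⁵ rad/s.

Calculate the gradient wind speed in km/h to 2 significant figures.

Coriolis parameter at 79°N:
f = 2Ω sin φ = 2 × 7.29×10⁻⁵ × sin 79° = 1.43×10⁻⁴ s⁻¹
Pressure gradient: |∂P/∂n| = 500 Pa / 341000 m = 1.47×10⁻³ Pa/m
Geostrophic speed: V_g = |∂P/∂n|/(fρ) = 1.47×10⁻³/(1.43×10⁻⁴ × 1.19) = 8.61 m/s
Around a high, pressure-gradient force acts outward with centrifugal, so Coriolis balances both:
fV = (1/ρ)|∂P/∂n| + V²/R  →  V² − fR·V + fR·V_g = 0
With fR = 1.43×10⁻⁴ × 1665×10³ m = 238 m/s:
V = [fR − √((fR)² − 4 fR V_g)]/2 = [238 − √(238² − 4×238×8.61)]/2 = 8.95 m/s
Supergeostrophic (V > V_g = 8.61 m/s), as expected around a high.
Converting: 8.95 m/s × 3.6 = 32 km/h

32 km/h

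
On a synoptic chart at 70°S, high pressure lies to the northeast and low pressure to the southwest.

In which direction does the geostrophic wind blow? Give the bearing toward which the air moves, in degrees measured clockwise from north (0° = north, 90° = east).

The pressure-gradient force points toward the southwest (bearing 225°).
Geostrophic balance: in the Southern Hemisphere the Coriolis force deflects motion to the left, so the geostrophic wind blows 90° to the left of the pressure-gradient force (low pressure on the right).
Rotating 225° by 90° counterclockwise gives 135° — the wind blows toward the southeast.

135°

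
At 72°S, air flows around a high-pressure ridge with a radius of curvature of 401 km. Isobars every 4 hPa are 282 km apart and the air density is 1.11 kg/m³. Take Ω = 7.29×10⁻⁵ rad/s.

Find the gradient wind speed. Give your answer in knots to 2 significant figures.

Coriolis parameter at 72°S:
f = 2Ω sin φ = 2 × 7.29×10⁻⁵ × sin 72° = 1.39×10⁻⁴ s⁻¹
Pressure gradient: |∂P/∂n| = 400 Pa / 282000 m = 1.42×10⁻³ Pa/m
Geostrophic speed: V_g = |∂P/∂n|/(fρ) = 1.42×10⁻³/(1.39×10⁻⁴ × 1.11) = 9.22 m/s
Around a high, pressure-gradient force acts outward with centrifugal, so Coriolis balances both:
fV = (1/ρ)|∂P/∂n| + V²/R  →  V² − fR·V + fR·V_g = 0
With fR = 1.39×10⁻⁴ × 401×10³ m = 55.6 m/s:
V = [fR − √((fR)² − 4 fR V_g)]/2 = [55.6 − √(55.6² − 4×55.6×9.22)]/2 = 11.7 m/s
Supergeostrophic (V > V_g = 9.22 m/s), as expected around a high.
Converting: 11.7 m/s × 1.944 = 23 knots

23 knots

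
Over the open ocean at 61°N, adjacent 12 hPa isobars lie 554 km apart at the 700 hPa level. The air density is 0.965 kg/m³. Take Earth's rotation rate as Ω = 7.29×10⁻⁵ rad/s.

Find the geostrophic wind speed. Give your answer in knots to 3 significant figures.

Coriolis parameter at 61°N:
f = 2Ω sin φ = 2 × 7.29×10⁻⁵ × sin 61° = 1.28×10⁻⁴ s⁻¹
Pressure gradient: |∂P/∂n| = 1200 Pa / 554000 m = 2.17×10⁻³ Pa/m
Geostrophic balance (pressure-gradient force = Coriolis force):
V_g = (1/(fρ)) |∂P/∂n| = 2.17×10⁻³ / (1.28×10⁻⁴ × 0.965) = 17.6 m/s
Converting: 17.6 m/s × 1.944 = 34.2 knots

34.2 knots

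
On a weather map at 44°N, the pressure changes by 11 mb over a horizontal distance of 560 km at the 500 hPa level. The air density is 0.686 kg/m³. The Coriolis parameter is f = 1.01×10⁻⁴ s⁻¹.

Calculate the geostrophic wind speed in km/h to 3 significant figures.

Pressure gradient: |∂P/∂n| = 1100 Pa / 560000 m = 1.96×10⁻³ Pa/m
Geostrophic balance (pressure-gradient force = Coriolis force):
V_g = (1/(fρ)) |∂P/∂n| = 1.96×10⁻³ / (1.01×10⁻⁴ × 0.686) = 28.4 m/s
Converting: 28.4 m/s × 3.6 = 102 km/h

102 km/h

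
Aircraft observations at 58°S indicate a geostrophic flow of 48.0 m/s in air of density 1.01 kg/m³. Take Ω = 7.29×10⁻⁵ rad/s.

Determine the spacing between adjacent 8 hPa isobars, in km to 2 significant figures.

Coriolis parameter at 58°S:
f = 2Ω sin φ = 2 × 7.29×10⁻⁵ × sin 58° = 1.24×10⁻⁴ s⁻¹
Geostrophic balance rearranged: |∂P/∂n| = f ρ V_g
|∂P/∂n| = 1.24×10⁻⁴ × 1.01 × 48.0 = 5.99×10⁻³ Pa/m
Isobar spacing: Δn = ΔP/|∂P/∂n| = 800 Pa / 5.99×10⁻³ Pa/m = 133459 m ≈ 130 km

130 km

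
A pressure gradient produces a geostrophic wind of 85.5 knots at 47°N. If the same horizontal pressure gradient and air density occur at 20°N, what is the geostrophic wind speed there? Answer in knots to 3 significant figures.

With the same pressure gradient and density, V_g ∝ 1/f ∝ 1/sin φ.
V₂ = V₁ · sin φ₁ / sin φ₂ = 85.5 × sin 47° / sin 20°
V₂ = 85.5 × 0.7314/0.3420 = 183 knots

183 knots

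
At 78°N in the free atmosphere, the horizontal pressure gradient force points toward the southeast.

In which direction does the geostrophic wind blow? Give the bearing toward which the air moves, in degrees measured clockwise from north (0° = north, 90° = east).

The pressure-gradient force points toward the southeast (bearing 135°).
Geostrophic balance: in the Northern Hemisphere the Coriolis force deflects motion to the right, so the geostrophic wind blows 90° to the right of the pressure-gradient force (low pressure on the left).
Rotating 135° by 90° clockwise gives 225° — the wind blows toward the southwest.

225°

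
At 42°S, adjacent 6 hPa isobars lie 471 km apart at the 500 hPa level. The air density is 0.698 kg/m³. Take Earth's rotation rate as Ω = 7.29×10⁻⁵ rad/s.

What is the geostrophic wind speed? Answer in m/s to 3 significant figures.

Coriolis parameter at 42°S:
f = 2Ω sin φ = 2 × 7.29×10⁻⁵ × sin 42° = 9.76×10⁻⁵ s⁻¹
Pressure gradient: |∂P/∂n| = 600 Pa / 471000 m = 1.27×10⁻³ Pa/m
Geostrophic balance (pressure-gradient force = Coriolis force):
V_g = (1/(fρ)) |∂P/∂n| = 1.27×10⁻³ / (9.76×10⁻⁵ × 0.698) = 18.7 m/s

18.7 m/s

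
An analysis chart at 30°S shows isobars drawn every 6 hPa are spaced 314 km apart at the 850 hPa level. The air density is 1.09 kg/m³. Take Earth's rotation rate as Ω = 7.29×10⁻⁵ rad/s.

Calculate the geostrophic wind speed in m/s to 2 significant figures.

24 m/s

Coriolis parameter at 30°S:
f = 2Ω sin φ = 2 × 7.29×10⁻⁵ × sin 30° = 7.29×10⁻⁵ s⁻¹
Pressure gradient: |∂P/∂n| = 600 Pa / 314000 m = 1.91×10⁻³ Pa/m
Geostrophic balance (pressure-gradient force = Coriolis force):
V_g = (1/(fρ)) |∂P/∂n| = 1.91×10⁻³ / (7.29×10⁻⁵ × 1.09) = 24.0 m/s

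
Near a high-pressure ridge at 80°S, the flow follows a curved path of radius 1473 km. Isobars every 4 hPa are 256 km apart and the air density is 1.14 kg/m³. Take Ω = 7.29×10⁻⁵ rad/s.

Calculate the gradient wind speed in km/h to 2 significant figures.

36 km/h

Coriolis parameter at 80°S:
f = 2Ω sin φ = 2 × 7.29×10⁻⁵ × sin 80° = 1.44×10⁻⁴ s⁻¹
Pressure gradient: |∂P/∂n| = 400 Pa / 256000 m = 1.56×10⁻³ Pa/m
Geostrophic speed: V_g = |∂P/∂n|/(fρ) = 1.56×10⁻³/(1.44×10⁻⁴ × 1.14) = 9.55 m/s
Around a high, pressure-gradient force acts outward with centrifugal, so Coriolis balances both:
fV = (1/ρ)|∂P/∂n| + V²/R  →  V² − fR·V + fR·V_g = 0
With fR = 1.44×10⁻⁴ × 1473×10³ m = 212 m/s:
V = [fR − √((fR)² − 4 fR V_g)]/2 = [212 − √(212² − 4×212×9.55)]/2 = 10 m/s
Supergeostrophic (V > V_g = 9.55 m/s), as expected around a high.
Converting: 10 m/s × 3.6 = 36 km/h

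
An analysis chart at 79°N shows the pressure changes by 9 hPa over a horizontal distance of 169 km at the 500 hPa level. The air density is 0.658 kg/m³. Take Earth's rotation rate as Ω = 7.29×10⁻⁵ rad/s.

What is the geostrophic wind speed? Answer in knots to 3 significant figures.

Coriolis parameter at 79°N:
f = 2Ω sin φ = 2 × 7.29×10⁻⁵ × sin 79° = 1.43×10⁻⁴ s⁻¹
Pressure gradient: |∂P/∂n| = 900 Pa / 169000 m = 5.33×10⁻³ Pa/m
Geostrophic balance (pressure-gradient force = Coriolis force):
V_g = (1/(fρ)) |∂P/∂n| = 5.33×10⁻³ / (1.43×10⁻⁴ × 0.658) = 56.5 m/s
Converting: 56.5 m/s × 1.944 = 110 knots

110 knots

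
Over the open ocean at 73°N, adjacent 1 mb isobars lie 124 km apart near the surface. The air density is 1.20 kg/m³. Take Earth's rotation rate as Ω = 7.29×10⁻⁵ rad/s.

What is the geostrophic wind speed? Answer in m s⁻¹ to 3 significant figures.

Coriolis parameter at 73°N:
f = 2Ω sin φ = 2 × 7.29×10⁻⁵ × sin 73° = 1.39×10⁻⁴ s⁻¹
Pressure gradient: |∂P/∂n| = 100 Pa / 124000 m = 8.06×10⁻⁴ Pa/m
Geostrophic balance (pressure-gradient force = Coriolis force):
V_g = (1/(fρ)) |∂P/∂n| = 8.06×10⁻⁴ / (1.39×10⁻⁴ × 1.20) = 4.82 m/s

4.82 m s⁻¹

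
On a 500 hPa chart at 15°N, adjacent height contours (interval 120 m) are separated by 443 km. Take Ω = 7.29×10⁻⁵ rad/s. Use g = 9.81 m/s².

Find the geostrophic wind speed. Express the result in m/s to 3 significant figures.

Coriolis parameter at 15°N:
f = 2Ω sin φ = 2 × 7.29×10⁻⁵ × sin 15° = 3.77×10⁻⁵ s⁻¹
Height gradient: |∂Z/∂n| = 120 m / 443000 m = 2.71×10⁻⁴
On a pressure surface, geostrophic balance gives V_g = (g/f)|∂Z/∂n|:
V_g = 9.81 × 2.71×10⁻⁴ / 3.77×10⁻⁵ = 70.4 m/s

70.4 m/s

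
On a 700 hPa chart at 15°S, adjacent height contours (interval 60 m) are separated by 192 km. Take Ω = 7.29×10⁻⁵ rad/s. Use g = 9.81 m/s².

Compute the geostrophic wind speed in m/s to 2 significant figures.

Coriolis parameter at 15°S:
f = 2Ω sin φ = 2 × 7.29×10⁻⁵ × sin 15° = 3.77×10⁻⁵ s⁻¹
Height gradient: |∂Z/∂n| = 60 m / 192000 m = 3.12×10⁻⁴
On a pressure surface, geostrophic balance gives V_g = (g/f)|∂Z/∂n|:
V_g = 9.81 × 3.12×10⁻⁴ / 3.77×10⁻⁵ = 81.2 m/s

81 m/s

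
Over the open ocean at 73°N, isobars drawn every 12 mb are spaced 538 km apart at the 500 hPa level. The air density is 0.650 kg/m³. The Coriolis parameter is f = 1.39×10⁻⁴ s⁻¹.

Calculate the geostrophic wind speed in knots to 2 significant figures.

48 knots

Pressure gradient: |∂P/∂n| = 1200 Pa / 538000 m = 2.23×10⁻³ Pa/m
Geostrophic balance (pressure-gradient force = Coriolis force):
V_g = (1/(fρ)) |∂P/∂n| = 2.23×10⁻³ / (1.39×10⁻⁴ × 0.650) = 24.7 m/s
Converting: 24.7 m/s × 1.944 = 48 knots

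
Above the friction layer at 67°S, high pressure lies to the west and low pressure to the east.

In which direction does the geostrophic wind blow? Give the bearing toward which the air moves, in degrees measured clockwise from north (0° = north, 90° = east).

000°

The pressure-gradient force points toward the east (bearing 090°).
Geostrophic balance: in the Southern Hemisphere the Coriolis force deflects motion to the left, so the geostrophic wind blows 90° to the left of the pressure-gradient force (low pressure on the right).
Rotating 090° by 90° counterclockwise gives 000° — the wind blows toward the north.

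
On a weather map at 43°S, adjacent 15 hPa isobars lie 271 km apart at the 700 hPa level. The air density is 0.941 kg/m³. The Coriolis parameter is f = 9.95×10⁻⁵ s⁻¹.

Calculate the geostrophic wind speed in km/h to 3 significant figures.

Pressure gradient: |∂P/∂n| = 1500 Pa / 271000 m = 5.54×10⁻³ Pa/m
Geostrophic balance (pressure-gradient force = Coriolis force):
V_g = (1/(fρ)) |∂P/∂n| = 5.54×10⁻³ / (9.95×10⁻⁵ × 0.941) = 59.1 m/s
Converting: 59.1 m/s × 3.6 = 213 km/h

213 km/h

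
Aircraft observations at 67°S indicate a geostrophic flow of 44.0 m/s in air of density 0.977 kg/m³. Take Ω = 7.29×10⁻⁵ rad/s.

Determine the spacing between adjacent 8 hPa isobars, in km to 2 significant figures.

140 km

Coriolis parameter at 67°S:
f = 2Ω sin φ = 2 × 7.29×10⁻⁵ × sin 67° = 1.34×10⁻⁴ s⁻¹
Geostrophic balance rearranged: |∂P/∂n| = f ρ V_g
|∂P/∂n| = 1.34×10⁻⁴ × 0.977 × 44.0 = 5.77×10⁻³ Pa/m
Isobar spacing: Δn = ΔP/|∂P/∂n| = 800 Pa / 5.77×10⁻³ Pa/m = 138663 m ≈ 140 km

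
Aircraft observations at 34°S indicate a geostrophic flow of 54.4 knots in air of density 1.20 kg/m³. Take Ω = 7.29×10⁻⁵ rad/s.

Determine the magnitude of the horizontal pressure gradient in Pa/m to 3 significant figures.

Coriolis parameter at 34°S:
f = 2Ω sin φ = 2 × 7.29×10⁻⁵ × sin 34° = 8.15×10⁻⁵ s⁻¹
Wind speed in SI: 54.4 knots = 28.0 m/s
Geostrophic balance rearranged: |∂P/∂n| = f ρ V_g
|∂P/∂n| = 8.15×10⁻⁵ × 1.20 × 28.0 = 2.74×10⁻³ Pa/m

2.74×10⁻³ Pa/m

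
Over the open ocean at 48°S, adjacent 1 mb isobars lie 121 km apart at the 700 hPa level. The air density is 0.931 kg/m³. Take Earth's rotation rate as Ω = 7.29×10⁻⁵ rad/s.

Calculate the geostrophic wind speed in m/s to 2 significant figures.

Coriolis parameter at 48°S:
f = 2Ω sin φ = 2 × 7.29×10⁻⁵ × sin 48° = 1.08×10⁻⁴ s⁻¹
Pressure gradient: |∂P/∂n| = 100 Pa / 121000 m = 8.26×10⁻⁴ Pa/m
Geostrophic balance (pressure-gradient force = Coriolis force):
V_g = (1/(fρ)) |∂P/∂n| = 8.26×10⁻⁴ / (1.08×10⁻⁴ × 0.931) = 8.19 m/s

8.2 m/s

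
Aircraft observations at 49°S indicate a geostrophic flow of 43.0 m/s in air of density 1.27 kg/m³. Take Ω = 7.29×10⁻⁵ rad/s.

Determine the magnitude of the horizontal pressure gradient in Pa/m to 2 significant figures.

6.0×10⁻³ Pa/m

Coriolis parameter at 49°S:
f = 2Ω sin φ = 2 × 7.29×10⁻⁵ × sin 49° = 1.10×10⁻⁴ s⁻¹
Geostrophic balance rearranged: |∂P/∂n| = f ρ V_g
|∂P/∂n| = 1.10×10⁻⁴ × 1.27 × 43.0 = 6.01×10⁻³ Pa/m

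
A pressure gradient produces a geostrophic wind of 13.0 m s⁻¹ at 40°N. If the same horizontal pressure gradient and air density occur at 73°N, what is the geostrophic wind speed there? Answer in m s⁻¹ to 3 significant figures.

With the same pressure gradient and density, V_g ∝ 1/f ∝ 1/sin φ.
V₂ = V₁ · sin φ₁ / sin φ₂ = 13.0 × sin 40° / sin 73°
V₂ = 13.0 × 0.6428/0.9563 = 8.74 m s⁻¹

8.74 m s⁻¹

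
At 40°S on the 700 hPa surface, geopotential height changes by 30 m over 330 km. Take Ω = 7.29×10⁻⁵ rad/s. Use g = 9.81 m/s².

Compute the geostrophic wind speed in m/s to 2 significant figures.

9.5 m/s

Coriolis parameter at 40°S:
f = 2Ω sin φ = 2 × 7.29×10⁻⁵ × sin 40° = 9.37×10⁻⁵ s⁻¹
Height gradient: |∂Z/∂n| = 30 m / 330000 m = 9.09×10⁻⁵
On a pressure surface, geostrophic balance gives V_g = (g/f)|∂Z/∂n|:
V_g = 9.81 × 9.09×10⁻⁵ / 9.37×10⁻⁵ = 9.52 m/s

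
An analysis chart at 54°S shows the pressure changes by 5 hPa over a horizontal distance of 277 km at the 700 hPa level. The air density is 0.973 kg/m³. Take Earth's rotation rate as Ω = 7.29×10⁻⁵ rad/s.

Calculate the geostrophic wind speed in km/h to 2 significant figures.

57 km/h

Coriolis parameter at 54°S:
f = 2Ω sin φ = 2 × 7.29×10⁻⁵ × sin 54° = 1.18×10⁻⁴ s⁻¹
Pressure gradient: |∂P/∂n| = 500 Pa / 277000 m = 1.81×10⁻³ Pa/m
Geostrophic balance (pressure-gradient force = Coriolis force):
V_g = (1/(fρ)) |∂P/∂n| = 1.81×10⁻³ / (1.18×10⁻⁴ × 0.973) = 15.7 m/s
Converting: 15.7 m/s × 3.6 = 57 km/h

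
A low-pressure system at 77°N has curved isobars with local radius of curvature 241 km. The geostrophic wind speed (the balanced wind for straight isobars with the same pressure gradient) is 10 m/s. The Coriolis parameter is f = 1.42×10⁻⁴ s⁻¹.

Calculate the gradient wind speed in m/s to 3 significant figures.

8.09 m/s

Around a low, centrifugal force acts outward with Coriolis, so pressure-gradient force balances both:
(1/ρ)|∂P/∂n| = fV + V²/R  →  V² + fR·V − fR·V_g = 0
With fR = 1.42×10⁻⁴ × 241×10³ m = 34.2 m/s:
V = [−fR + √((fR)² + 4 fR V_g)]/2 = [−34.2 + √(34.2² + 4×34.2×10)]/2 = 8.09 m/s
Subgeostrophic (V < V_g = 10 m/s), as expected around a low.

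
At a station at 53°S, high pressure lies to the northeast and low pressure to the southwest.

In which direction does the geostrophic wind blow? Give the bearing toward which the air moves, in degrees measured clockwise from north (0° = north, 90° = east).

The pressure-gradient force points toward the southwest (bearing 225°).
Geostrophic balance: in the Southern Hemisphere the Coriolis force deflects motion to the left, so the geostrophic wind blows 90° to the left of the pressure-gradient force (low pressure on the right).
Rotating 225° by 90° counterclockwise gives 135° — the wind blows toward the southeast.

135°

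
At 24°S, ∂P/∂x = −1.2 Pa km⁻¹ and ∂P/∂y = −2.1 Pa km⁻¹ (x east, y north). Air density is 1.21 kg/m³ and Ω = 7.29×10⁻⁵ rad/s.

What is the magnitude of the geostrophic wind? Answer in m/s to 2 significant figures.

Coriolis parameter at 24°S:
f = 2Ω sin φ = 2 × 7.29×10⁻⁵ × sin 24° = 5.93×10⁻⁵ s⁻¹
In the Southern Hemisphere f is negative: f = −5.93×10⁻⁵ s⁻¹.
Component geostrophic relations (x east, y north):
u_g = −(1/(fρ)) ∂P/∂y,  v_g = (1/(fρ)) ∂P/∂x
u_g = −(−2.1×10⁻³)/(−5.93×10⁻⁵ × 1.21) = −29.3 m/s;  v_g = (−1.2×10⁻³)/(−5.93×10⁻⁵ × 1.21) = 16.7 m/s
|V_g| = √(u_g² + v_g²) = 33.7 m/s

34 m/s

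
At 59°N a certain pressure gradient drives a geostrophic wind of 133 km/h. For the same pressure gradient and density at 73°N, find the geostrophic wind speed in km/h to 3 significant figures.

With the same pressure gradient and density, V_g ∝ 1/f ∝ 1/sin φ.
V₂ = V₁ · sin φ₁ / sin φ₂ = 133 × sin 59° / sin 73°
V₂ = 133 × 0.8572/0.9563 = 119 km/h

119 km/h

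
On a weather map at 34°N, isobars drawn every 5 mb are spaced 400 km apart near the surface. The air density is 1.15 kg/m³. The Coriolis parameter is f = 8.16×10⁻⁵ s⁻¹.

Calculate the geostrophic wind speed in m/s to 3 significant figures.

Pressure gradient: |∂P/∂n| = 500 Pa / 400000 m = 1.25×10⁻³ Pa/m
Geostrophic balance (pressure-gradient force = Coriolis force):
V_g = (1/(fρ)) |∂P/∂n| = 1.25×10⁻³ / (8.16×10⁻⁵ × 1.15) = 13.3 m/s

13.3 m/s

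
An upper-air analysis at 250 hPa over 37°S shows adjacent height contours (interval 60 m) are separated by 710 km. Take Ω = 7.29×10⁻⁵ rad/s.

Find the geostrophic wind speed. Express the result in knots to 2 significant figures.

18 knots

Coriolis parameter at 37°S:
f = 2Ω sin φ = 2 × 7.29×10⁻⁵ × sin 37° = 8.77×10⁻⁵ s⁻¹
Height gradient: |∂Z/∂n| = 60 m / 710000 m = 8.45×10⁻⁵
On a pressure surface, geostrophic balance gives V_g = (g/f)|∂Z/∂n|:
V_g = 9.81 × 8.45×10⁻⁵ / 8.77×10⁻⁵ = 9.45 m/s
Converting: 9.45 m/s × 1.944 = 18 knots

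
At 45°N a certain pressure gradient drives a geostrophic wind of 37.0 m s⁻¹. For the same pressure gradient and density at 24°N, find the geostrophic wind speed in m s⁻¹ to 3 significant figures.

64.3 m s⁻¹

With the same pressure gradient and density, V_g ∝ 1/f ∝ 1/sin φ.
V₂ = V₁ · sin φ₁ / sin φ₂ = 37.0 × sin 45° / sin 24°
V₂ = 37.0 × 0.7071/0.4067 = 64.3 m s⁻¹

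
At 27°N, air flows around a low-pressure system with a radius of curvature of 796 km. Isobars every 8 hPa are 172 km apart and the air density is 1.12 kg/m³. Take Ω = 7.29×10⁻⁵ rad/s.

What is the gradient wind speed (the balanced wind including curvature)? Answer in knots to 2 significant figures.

Coriolis parameter at 27°N:
f = 2Ω sin φ = 2 × 7.29×10⁻⁵ × sin 27° = 6.62×10⁻⁵ s⁻¹
Pressure gradient: |∂P/∂n| = 800 Pa / 172000 m = 4.65×10⁻³ Pa/m
Geostrophic speed: V_g = |∂P/∂n|/(fρ) = 4.65×10⁻³/(6.62×10⁻⁵ × 1.12) = 62.7 m/s
Around a low, centrifugal force acts outward with Coriolis, so pressure-gradient force balances both:
(1/ρ)|∂P/∂n| = fV + V²/R  →  V² + fR·V − fR·V_g = 0
With fR = 6.62×10⁻⁵ × 796×10³ m = 52.7 m/s:
V = [−fR + √((fR)² + 4 fR V_g)]/2 = [−52.7 + √(52.7² + 4×52.7×62.7)]/2 = 36.9 m/s
Subgeostrophic (V < V_g = 62.7 m/s), as expected around a low.
Converting: 36.9 m/s × 1.944 = 72 knots

72 knots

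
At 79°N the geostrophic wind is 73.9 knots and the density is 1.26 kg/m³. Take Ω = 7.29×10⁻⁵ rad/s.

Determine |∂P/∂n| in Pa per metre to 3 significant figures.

6.86×10⁻³ Pa/m

Coriolis parameter at 79°N:
f = 2Ω sin φ = 2 × 7.29×10⁻⁵ × sin 79° = 1.43×10⁻⁴ s⁻¹
Wind speed in SI: 73.9 knots = 38.0 m/s
Geostrophic balance rearranged: |∂P/∂n| = f ρ V_g
|∂P/∂n| = 1.43×10⁻⁴ × 1.26 × 38.0 = 6.86×10⁻³ Pa/m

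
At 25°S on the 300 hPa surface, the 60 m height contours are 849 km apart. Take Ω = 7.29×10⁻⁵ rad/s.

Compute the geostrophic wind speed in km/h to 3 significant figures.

Coriolis parameter at 25°S:
f = 2Ω sin φ = 2 × 7.29×10⁻⁵ × sin 25° = 6.16×10⁻⁵ s⁻¹
Height gradient: |∂Z/∂n| = 60 m / 849000 m = 7.07×10⁻⁵
On a pressure surface, geostrophic balance gives V_g = (g/f)|∂Z/∂n|:
V_g = 9.81 × 7.07×10⁻⁵ / 6.16×10⁻⁵ = 11.3 m/s
Converting: 11.3 m/s × 3.6 = 40.5 km/h

40.5 km/h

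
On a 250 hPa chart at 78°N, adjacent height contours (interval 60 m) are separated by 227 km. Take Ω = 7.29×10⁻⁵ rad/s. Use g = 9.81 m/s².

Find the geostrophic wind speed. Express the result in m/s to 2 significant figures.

Coriolis parameter at 78°N:
f = 2Ω sin φ = 2 × 7.29×10⁻⁵ × sin 78° = 1.43×10⁻⁴ s⁻¹
Height gradient: |∂Z/∂n| = 60 m / 227000 m = 2.64×10⁻⁴
On a pressure surface, geostrophic balance gives V_g = (g/f)|∂Z/∂n|:
V_g = 9.81 × 2.64×10⁻⁴ / 1.43×10⁻⁴ = 18.2 m/s

18 m/s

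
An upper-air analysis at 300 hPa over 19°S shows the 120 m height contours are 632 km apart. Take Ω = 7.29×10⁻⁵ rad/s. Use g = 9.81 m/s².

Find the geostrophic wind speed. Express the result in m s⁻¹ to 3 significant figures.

Coriolis parameter at 19°S:
f = 2Ω sin φ = 2 × 7.29×10⁻⁵ × sin 19° = 4.75×10⁻⁵ s⁻¹
Height gradient: |∂Z/∂n| = 120 m / 632000 m = 1.90×10⁻⁴
On a pressure surface, geostrophic balance gives V_g = (g/f)|∂Z/∂n|:
V_g = 9.81 × 1.90×10⁻⁴ / 4.75×10⁻⁵ = 39.2 m/s

39.2 m s⁻¹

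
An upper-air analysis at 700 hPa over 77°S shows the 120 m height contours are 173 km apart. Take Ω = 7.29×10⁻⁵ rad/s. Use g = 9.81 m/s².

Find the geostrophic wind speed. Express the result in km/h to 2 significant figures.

Coriolis parameter at 77°S:
f = 2Ω sin φ = 2 × 7.29×10⁻⁵ × sin 77° = 1.42×10⁻⁴ s⁻¹
Height gradient: |∂Z/∂n| = 120 m / 173000 m = 6.94×10⁻⁴
On a pressure surface, geostrophic balance gives V_g = (g/f)|∂Z/∂n|:
V_g = 9.81 × 6.94×10⁻⁴ / 1.42×10⁻⁴ = 47.9 m/s
Converting: 47.9 m/s × 3.6 = 170 km/h

170 km/h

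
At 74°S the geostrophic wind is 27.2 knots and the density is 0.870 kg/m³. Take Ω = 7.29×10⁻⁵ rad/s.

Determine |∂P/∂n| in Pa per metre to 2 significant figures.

1.7×10⁻³ Pa/m

Coriolis parameter at 74°S:
f = 2Ω sin φ = 2 × 7.29×10⁻⁵ × sin 74° = 1.40×10⁻⁴ s⁻¹
Wind speed in SI: 27.2 knots = 14.0 m/s
Geostrophic balance rearranged: |∂P/∂n| = f ρ V_g
|∂P/∂n| = 1.40×10⁻⁴ × 0.870 × 14.0 = 1.71×10⁻³ Pa/m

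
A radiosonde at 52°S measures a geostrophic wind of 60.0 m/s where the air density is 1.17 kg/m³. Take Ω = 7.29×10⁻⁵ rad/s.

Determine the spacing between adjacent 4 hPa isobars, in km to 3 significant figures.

Coriolis parameter at 52°S:
f = 2Ω sin φ = 2 × 7.29×10⁻⁵ × sin 52° = 1.15×10⁻⁴ s⁻¹
Geostrophic balance rearranged: |∂P/∂n| = f ρ V_g
|∂P/∂n| = 1.15×10⁻⁴ × 1.17 × 60.0 = 8.07×10⁻³ Pa/m
Isobar spacing: Δn = ΔP/|∂P/∂n| = 400 Pa / 8.07×10⁻³ Pa/m = 49594 m ≈ 49.6 km

49.6 km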